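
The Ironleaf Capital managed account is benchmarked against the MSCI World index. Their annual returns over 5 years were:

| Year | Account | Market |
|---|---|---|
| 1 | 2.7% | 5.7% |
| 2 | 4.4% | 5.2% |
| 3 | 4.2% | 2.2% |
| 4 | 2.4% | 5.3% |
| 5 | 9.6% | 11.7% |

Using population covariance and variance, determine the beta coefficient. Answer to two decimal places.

0.67

r̄p = 4.6600%,  r̄m = 6.0200%
Cov = Σ(rp − r̄p)(rm − r̄m) / 5 = 6.4568
Var(rm) = Σ(rm − r̄m)² / 5 = 9.6296
β = Cov / Var = 6.4568 / 9.6296 = 0.6705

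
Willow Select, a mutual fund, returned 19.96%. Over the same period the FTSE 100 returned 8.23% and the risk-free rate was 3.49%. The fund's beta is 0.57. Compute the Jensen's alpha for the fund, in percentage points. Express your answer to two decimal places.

CAPM expected return = Rf + β(Rm − Rf) = 3.49% + 0.57 × (8.23% − 3.49%) = 3.49 + 0.57 × 4.74 = 6.1918%
Jensen's α = Rp − E[R] = 19.96% − 6.1918% = 13.7682

13.77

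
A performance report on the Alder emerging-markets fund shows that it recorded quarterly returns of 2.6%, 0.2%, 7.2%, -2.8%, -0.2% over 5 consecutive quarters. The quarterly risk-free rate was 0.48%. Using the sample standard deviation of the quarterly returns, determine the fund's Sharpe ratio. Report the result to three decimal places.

0.244

r̄ = (2.6 + 0.2 + 7.2 − 2.8 − 0.2) / 5 = 1.4000%
Sample σ = √[Σ(r − r̄)² / 4] = √[56.7200 / 4] = √14.1800 = 3.7656%
Sharpe = (r̄ − rf) / σ = (1.4000 − 0.48) / 3.7656 = 0.9200 / 3.7656 = 0.2443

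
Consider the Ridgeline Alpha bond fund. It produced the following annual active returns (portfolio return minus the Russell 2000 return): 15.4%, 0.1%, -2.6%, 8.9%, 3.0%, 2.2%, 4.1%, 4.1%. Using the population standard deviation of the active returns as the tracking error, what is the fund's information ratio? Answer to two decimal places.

μ = (15.4 + 0.1 − 2.6 + 8.9 + 3 + 2.2 + 4.1 + 4.1) / 8 = 35.20 / 8 = 4.4000%
Population σ = √[Σ(r − μ)² / 8] = √[215.7200 / 8] = √26.9650 = 5.1928%
IR = μ / tracking error = 4.4000 / 5.1928 = 0.8473

0.85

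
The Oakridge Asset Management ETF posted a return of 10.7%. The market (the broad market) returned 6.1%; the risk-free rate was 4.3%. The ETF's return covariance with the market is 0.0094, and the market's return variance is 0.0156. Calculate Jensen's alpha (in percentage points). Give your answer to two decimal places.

5.32

β = Cov / Var = 0.0094 / 0.0156 = 0.6026
E[R] = Rf + β(Rm − Rf) = 4.3% + 0.6026 × (6.1% − 4.3%) = 5.3847%
α = Rp − E[R] = 10.7% − 5.3847% = 5.3153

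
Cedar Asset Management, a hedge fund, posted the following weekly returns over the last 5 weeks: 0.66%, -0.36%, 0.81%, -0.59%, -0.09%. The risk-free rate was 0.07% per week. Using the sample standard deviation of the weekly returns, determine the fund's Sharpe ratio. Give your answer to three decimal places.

Mean return μ = 0.430 / 5 = 0.0860%
Σ(r − μ)² = 1.5405; sample σ = √(1.5405/4) = 0.6206%
Sharpe = (μ − rf) / σ = (0.0860 − 0.07) / 0.6206 = 0.0160 / 0.6206 = 0.0258

0.026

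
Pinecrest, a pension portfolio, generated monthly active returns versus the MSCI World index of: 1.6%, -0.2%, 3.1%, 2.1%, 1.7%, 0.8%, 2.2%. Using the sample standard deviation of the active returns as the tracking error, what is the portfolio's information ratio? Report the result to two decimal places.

r̄ = (1.6 − 0.2 + 3.1 + 2.1 + 1.7 + 0.8 + 2.2) / 7 = 1.6143%
Sample std dev = √[6.7486 / 6] = 1.0606%
IR = r̄ / tracking error = 1.6143 / 1.0606 = 1.5221

1.52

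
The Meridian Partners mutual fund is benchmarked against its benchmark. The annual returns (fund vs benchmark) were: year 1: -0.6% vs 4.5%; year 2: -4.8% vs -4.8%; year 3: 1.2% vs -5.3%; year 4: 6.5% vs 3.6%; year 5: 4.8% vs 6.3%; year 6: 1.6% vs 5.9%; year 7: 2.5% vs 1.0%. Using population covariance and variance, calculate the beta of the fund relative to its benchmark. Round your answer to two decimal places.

0.43

r̄p = 1.6000%,  r̄m = 1.6000%
Cov = Σ(rp − r̄p)(rm − r̄m) / 7 = 8.8057
Var(rm) = Σ(rm − r̄m)² / 7 = 20.2743
β = Cov / Var = 8.8057 / 20.2743 = 0.4343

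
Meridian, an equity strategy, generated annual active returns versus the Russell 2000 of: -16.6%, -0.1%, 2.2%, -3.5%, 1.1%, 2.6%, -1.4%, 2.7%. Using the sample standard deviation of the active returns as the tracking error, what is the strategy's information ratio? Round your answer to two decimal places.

μ = (-16.6 − 0.1 + 2.2 − 3.5 + 1.1 + 2.6 − 1.4 + 2.7) / 8 = -1.6250%
Σ(r − μ)² = (-16.6 − (-1.6250))² + (-0.1 − (-1.6250))² + … = 288.7550
sample σ = √(288.7550 / 7) = √41.2507 = 6.4227%
IR = μ / tracking error = -1.6250 / 6.4227 = -0.2530

-0.25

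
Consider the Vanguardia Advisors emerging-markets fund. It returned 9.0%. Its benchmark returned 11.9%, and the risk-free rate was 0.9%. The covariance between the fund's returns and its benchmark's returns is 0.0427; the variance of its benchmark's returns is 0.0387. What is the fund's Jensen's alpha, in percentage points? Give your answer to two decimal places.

-4.04

β = Cov / Var = 0.0427 / 0.0387 = 1.1034
E[R] = Rf + β(Rm − Rf) = 0.9% + 1.1034 × (11.9% − 0.9%) = 13.0374%
α = Rp − E[R] = 9.0% − 13.0374% = -4.0374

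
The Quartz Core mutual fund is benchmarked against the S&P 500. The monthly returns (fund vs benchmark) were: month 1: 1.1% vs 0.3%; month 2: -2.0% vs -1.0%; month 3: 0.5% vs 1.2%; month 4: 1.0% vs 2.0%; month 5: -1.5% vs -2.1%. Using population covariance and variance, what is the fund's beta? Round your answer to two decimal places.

0.75

r̄p = -0.1800%,  r̄m = 0.0800%
Cov = Σ(rp − r̄p)(rm − r̄m) / 5 = 1.6304
Var(rm) = Σ(rm − r̄m)² / 5 = 2.1816
β = Cov / Var = 1.6304 / 2.1816 = 0.7473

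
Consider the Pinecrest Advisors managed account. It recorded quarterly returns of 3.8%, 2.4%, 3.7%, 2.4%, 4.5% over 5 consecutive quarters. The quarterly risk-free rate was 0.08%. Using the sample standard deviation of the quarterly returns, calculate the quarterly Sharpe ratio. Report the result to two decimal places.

Mean return r̄ = 16.80 / 5 = 3.3600%
Σ(r − r̄)² = 3.4520; sample σ = √(3.4520/4) = 0.9290%
Sharpe = (r̄ − rf) / σ = (3.3600 − 0.08) / 0.9290 = 3.2800 / 0.9290 = 3.5307

3.53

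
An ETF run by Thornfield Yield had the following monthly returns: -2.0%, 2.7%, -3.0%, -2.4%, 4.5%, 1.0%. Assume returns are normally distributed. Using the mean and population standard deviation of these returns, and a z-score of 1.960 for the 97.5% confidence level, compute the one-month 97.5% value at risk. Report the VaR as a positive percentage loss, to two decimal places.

r̄ = (-2 + 2.7 − 3 − 2.4 + 4.5 + 1) / 6 = 0.1333%
Σ(r − r̄)² = 47.1933; population σ = √(47.1933/6) = 2.8046%
VaR = −(r̄ − z·σ) = −(0.1333 − 1.960 × 2.8046) = −(-5.3637) = 5.3637%

5.36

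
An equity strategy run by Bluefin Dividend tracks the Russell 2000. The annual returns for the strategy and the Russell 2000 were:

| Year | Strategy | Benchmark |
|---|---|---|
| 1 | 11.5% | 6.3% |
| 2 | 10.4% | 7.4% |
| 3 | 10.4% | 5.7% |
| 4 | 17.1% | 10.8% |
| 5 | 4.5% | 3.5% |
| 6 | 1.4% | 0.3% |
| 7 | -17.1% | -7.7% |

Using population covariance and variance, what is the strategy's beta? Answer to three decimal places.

1.838

r̄p = 5.4571%,  r̄m = 3.7571%
Cov = Σ(rp − r̄p)(rm − r̄m) / 7 = 56.8124
Var(rm) = Σ(rm − r̄m)² / 7 = 30.9139
β = Cov / Var = 56.8124 / 30.9139 = 1.8378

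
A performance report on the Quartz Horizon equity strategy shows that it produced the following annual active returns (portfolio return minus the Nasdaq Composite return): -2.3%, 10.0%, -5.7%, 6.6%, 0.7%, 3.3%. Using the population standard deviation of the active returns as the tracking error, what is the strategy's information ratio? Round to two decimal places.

Mean return μ = 12.60 / 6 = 2.1000%
Population std dev = √[166.2600 / 6] = 5.2640%
IR = μ / tracking error = 2.1000 / 5.2640 = 0.3989

0.40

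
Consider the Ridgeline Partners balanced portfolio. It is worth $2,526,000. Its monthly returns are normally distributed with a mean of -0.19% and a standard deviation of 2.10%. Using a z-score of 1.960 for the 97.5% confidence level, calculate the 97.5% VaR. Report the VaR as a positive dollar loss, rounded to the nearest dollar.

Return at the 97.5% tail: μ − z·σ = -0.19% − 1.960 × 2.10% = -0.19 − 4.1160 = -4.3060%
VaR = −(-4.3060%) × $2,526,000 = 4.3060% × $2,526,000 = $108,770

$108,770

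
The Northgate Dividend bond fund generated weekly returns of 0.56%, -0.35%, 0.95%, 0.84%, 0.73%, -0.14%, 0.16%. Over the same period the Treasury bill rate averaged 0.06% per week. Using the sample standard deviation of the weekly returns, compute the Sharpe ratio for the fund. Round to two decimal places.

r̄ = (0.56 − 0.35 + 0.95 + 0.84 + 0.73 − 0.14 + 0.16) / 7 = 0.3929%
Sample std dev = √[1.5419 / 6] = 0.5069%
Sharpe = (r̄ − rf) / σ = (0.3929 − 0.06) / 0.5069 = 0.3329 / 0.5069 = 0.6567

0.66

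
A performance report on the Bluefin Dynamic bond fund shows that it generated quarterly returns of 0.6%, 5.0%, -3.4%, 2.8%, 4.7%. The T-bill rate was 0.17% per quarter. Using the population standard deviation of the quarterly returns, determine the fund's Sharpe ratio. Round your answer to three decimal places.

μ = (0.6 + 5 − 3.4 + 2.8 + 4.7) / 5 = 1.9400%
Population σ = √[Σ(r − μ)² / 5] = √[48.0320 / 5] = √9.6064 = 3.0994%
Sharpe = (μ − rf) / σ = (1.9400 − 0.17) / 3.0994 = 1.7700 / 3.0994 = 0.5711

0.571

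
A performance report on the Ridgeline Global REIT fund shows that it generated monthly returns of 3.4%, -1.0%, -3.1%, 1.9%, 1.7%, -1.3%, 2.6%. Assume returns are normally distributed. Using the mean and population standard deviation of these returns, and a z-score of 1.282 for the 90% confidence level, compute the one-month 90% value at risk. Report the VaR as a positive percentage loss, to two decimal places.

μ = (3.4 − 1 − 3.1 + 1.9 + 1.7 − 1.3 + 2.6) / 7 = 0.6000%
Σ(r − μ)² = (3.4 − 0.6000)² + (-1 − 0.6000)² + (-3.1 − 0.6000)² + … = 34.6000
population σ = √(34.6000 / 7) = √4.9429 = 2.2233%
VaR = −(μ − z·σ) = −(0.6000 − 1.282 × 2.2233) = −(-2.2503) = 2.2503%

2.25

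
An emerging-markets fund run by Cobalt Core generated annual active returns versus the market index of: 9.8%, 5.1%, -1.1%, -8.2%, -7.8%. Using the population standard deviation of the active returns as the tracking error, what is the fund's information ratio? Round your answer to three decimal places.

-0.062

r̄ = (9.8 + 5.1 − 1.1 − 8.2 − 7.8) / 5 = -0.4400%
Population σ = √[Σ(r − r̄)² / 5] = √[250.3720 / 5] = √50.0744 = 7.0763%
IR = r̄ / tracking error = -0.4400 / 7.0763 = -0.0622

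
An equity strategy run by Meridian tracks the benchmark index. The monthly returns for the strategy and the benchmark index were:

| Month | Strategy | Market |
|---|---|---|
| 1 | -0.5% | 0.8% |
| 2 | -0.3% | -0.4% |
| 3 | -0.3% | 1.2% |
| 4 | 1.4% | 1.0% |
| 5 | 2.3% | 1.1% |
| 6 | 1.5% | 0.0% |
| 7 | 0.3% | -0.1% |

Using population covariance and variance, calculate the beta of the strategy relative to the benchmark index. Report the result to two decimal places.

0.38

r̄p = 0.6286%,  r̄m = 0.5143%
Cov = Σ(rp − r̄p)(rm − r̄m) / 7 = 0.1424
Var(rm) = Σ(rm − r̄m)² / 7 = 0.3727
β = Cov / Var = 0.1424 / 0.3727 = 0.3821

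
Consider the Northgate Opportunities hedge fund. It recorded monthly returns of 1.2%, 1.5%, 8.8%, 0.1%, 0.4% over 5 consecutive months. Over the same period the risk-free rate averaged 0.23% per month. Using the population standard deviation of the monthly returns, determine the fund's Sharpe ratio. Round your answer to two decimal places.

μ = (1.2 + 1.5 + 8.8 + 0.1 + 0.4) / 5 = 2.4000%
Σ(r − μ)² = (1.2 − 2.4000)² + (1.5 − 2.4000)² + (8.8 − 2.4000)² + … = 52.5000
population σ = √(52.5000 / 5) = √10.5000 = 3.2404%
Sharpe = (μ − rf) / σ = (2.4000 − 0.23) / 3.2404 = 2.1700 / 3.2404 = 0.6697

0.67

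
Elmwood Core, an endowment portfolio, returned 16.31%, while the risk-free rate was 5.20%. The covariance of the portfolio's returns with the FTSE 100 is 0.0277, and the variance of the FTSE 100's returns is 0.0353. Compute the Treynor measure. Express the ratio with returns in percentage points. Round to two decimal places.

β = Cov / Var = 0.0277 / 0.0353 = 0.7847
Treynor = (Rp − Rf) / β = (16.31% − 5.20%) / 0.7847 = 11.11 / 0.7847 = 14.1583

14.16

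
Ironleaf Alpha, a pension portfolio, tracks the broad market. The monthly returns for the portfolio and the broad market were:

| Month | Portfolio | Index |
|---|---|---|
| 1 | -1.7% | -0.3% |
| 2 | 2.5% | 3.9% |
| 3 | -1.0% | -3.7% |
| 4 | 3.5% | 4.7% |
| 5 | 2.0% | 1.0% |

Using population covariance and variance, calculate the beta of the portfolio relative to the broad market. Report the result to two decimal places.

0.58

r̄p = 1.0600%,  r̄m = 1.1200%
Cov = Σ(rp − r̄p)(rm − r̄m) / 5 = 5.2948
Var(rm) = Σ(rm − r̄m)² / 5 = 9.1616
β = Cov / Var = 5.2948 / 9.1616 = 0.5779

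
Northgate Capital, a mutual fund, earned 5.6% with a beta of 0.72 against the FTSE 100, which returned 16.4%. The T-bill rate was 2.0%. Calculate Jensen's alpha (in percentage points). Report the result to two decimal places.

-6.77

CAPM expected return = Rf + β(Rm − Rf) = 2.0% + 0.72 × (16.4% − 2.0%) = 2 + 0.72 × 14.40 = 12.3680%
Jensen's α = Rp − E[R] = 5.6% − 12.3680% = -6.7680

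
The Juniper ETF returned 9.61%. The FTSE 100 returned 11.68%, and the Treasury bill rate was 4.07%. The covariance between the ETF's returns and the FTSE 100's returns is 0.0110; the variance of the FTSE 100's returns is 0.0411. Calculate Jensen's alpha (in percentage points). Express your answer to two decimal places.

β = Cov / Var = 0.0110 / 0.0411 = 0.2676
E[R] = Rf + β(Rm − Rf) = 4.07% + 0.2676 × (11.68% − 4.07%) = 6.1064%
α = Rp − E[R] = 9.61% − 6.1064% = 3.5036

3.50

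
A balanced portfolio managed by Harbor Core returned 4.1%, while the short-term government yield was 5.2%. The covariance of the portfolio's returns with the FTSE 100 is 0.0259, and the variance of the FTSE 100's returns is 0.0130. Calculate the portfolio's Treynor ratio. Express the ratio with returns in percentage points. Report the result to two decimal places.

-0.55

β = Cov / Var = 0.0259 / 0.0130 = 1.9923
Treynor = (Rp − Rf) / β = (4.1% − 5.2%) / 1.9923 = -1.10 / 1.9923 = -0.5521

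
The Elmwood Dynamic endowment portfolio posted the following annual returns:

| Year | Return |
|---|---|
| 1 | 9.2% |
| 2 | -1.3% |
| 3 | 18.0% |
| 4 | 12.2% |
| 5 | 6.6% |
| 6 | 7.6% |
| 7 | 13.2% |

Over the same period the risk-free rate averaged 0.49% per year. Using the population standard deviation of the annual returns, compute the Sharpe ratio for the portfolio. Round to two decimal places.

μ = (9.2 − 1.3 + 18 + 12.2 + 6.6 + 7.6 + 13.2) / 7 = 9.3571%
Σ(r − μ)² = (9.2 − 9.3571)² + (-1.3 − 9.3571)² + … = 221.8371
σ = √[221.8371 / 7] = 5.6295%
Sharpe = (μ − rf) / σ = (9.3571 − 0.49) / 5.6295 = 8.8671 / 5.6295 = 1.5751

1.58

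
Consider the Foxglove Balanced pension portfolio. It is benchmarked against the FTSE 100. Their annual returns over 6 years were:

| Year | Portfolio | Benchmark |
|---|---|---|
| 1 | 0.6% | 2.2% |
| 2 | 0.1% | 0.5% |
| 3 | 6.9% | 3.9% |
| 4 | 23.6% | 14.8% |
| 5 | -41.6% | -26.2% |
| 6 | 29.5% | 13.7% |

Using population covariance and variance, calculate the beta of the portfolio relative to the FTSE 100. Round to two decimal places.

1.68

r̄p = 3.1833%,  r̄m = 1.4833%
Cov = Σ(rp − r̄p)(rm − r̄m) / 6 = 307.2164
Var(rm) = Σ(rm − r̄m)² / 6 = 183.3781
β = Cov / Var = 307.2164 / 183.3781 = 1.6753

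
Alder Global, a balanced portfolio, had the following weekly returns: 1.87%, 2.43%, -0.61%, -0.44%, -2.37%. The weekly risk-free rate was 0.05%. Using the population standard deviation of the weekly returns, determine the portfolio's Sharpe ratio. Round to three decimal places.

0.072

r̄ = (1.87 + 2.43 − 0.61 − 0.44 − 2.37) / 5 = 0.1760%
Σ(r − r̄)² = 15.4295; population σ = √(15.4295/5) = 1.7567%
Sharpe = (r̄ − rf) / σ = (0.1760 − 0.05) / 1.7567 = 0.1260 / 1.7567 = 0.0717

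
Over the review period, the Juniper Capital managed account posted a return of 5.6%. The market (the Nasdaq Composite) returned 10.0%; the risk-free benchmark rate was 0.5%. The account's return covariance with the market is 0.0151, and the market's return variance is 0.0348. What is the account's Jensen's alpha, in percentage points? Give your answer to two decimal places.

0.98

β = Cov / Var = 0.0151 / 0.0348 = 0.4339
E[R] = Rf + β(Rm − Rf) = 0.5% + 0.4339 × (10.0% − 0.5%) = 4.6221%
α = Rp − E[R] = 5.6% − 4.6221% = 0.9779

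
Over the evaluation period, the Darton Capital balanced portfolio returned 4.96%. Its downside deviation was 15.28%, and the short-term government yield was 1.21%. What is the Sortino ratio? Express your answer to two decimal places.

Sortino = (Rp − Rf) / σd = (4.96% − 1.21%) / 15.28% = 3.75% / 15.28% = 0.2454

0.25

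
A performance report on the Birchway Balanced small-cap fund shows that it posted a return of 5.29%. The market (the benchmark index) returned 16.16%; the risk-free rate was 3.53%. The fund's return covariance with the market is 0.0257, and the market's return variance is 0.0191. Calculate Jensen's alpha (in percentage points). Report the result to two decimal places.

β = Cov / Var = 0.0257 / 0.0191 = 1.3455
E[R] = Rf + β(Rm − Rf) = 3.53% + 1.3455 × (16.16% − 3.53%) = 20.5237%
α = Rp − E[R] = 5.29% − 20.5237% = -15.2337

-15.23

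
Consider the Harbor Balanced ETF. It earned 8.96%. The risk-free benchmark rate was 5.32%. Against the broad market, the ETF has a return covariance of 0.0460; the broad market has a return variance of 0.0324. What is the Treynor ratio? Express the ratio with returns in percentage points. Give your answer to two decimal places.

β = Cov / Var = 0.0460 / 0.0324 = 1.4198
Treynor = (Rp − Rf) / β = (8.96% − 5.32%) / 1.4198 = 3.64 / 1.4198 = 2.5637

2.56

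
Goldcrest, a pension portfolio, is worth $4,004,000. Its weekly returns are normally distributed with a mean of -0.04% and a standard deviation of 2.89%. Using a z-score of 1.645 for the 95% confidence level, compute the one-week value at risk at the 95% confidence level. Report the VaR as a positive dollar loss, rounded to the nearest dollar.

Return at the 95% tail: μ − z·σ = -0.04% − 1.645 × 2.89% = -0.04 − 4.75405 = -4.79405%
VaR = −(-4.79405%) × $4,004,000 = 4.79405% × $4,004,000 = $191,954

$191,954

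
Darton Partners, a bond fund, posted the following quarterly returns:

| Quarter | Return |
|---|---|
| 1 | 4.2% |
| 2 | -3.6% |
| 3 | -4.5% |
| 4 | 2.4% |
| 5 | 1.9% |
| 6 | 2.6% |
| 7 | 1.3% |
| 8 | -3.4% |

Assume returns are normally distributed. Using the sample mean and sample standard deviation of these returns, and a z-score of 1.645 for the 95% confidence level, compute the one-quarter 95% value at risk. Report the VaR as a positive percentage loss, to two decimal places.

5.45

r̄ = (4.2 − 3.6 − 4.5 + 2.4 + 1.9 + 2.6 + 1.3 − 3.4) / 8 = 0.1125%
Sample std dev = √[80.1288 / 7] = 3.3833%
VaR = −(r̄ − z·σ) = −(0.1125 − 1.645 × 3.3833) = −(-5.4530) = 5.4530%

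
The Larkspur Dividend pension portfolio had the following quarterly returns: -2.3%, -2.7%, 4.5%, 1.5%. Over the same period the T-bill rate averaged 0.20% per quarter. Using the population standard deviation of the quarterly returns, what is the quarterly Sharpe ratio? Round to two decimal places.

r̄ = (-2.3 − 2.7 + 4.5 + 1.5) / 4 = 0.2500%
Population σ = √[Σ(r − r̄)² / 4] = √[34.8300 / 4] = √8.7075 = 2.9508%
Sharpe = (r̄ − rf) / σ = (0.2500 − 0.2) / 2.9508 = 0.0500 / 2.9508 = 0.0169

0.02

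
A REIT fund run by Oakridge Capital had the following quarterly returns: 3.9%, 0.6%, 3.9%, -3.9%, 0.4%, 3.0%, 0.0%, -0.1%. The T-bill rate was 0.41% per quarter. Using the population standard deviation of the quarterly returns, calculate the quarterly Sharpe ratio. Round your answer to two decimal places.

μ = (3.9 + 0.6 + 3.9 − 3.9 + 0.4 + 3 + 0 − 0.1) / 8 = 0.9750%
Σ(r − μ)² = (3.9 − 0.9750)² + (0.6 − 0.9750)² + … = 47.5550
population σ = √(47.5550 / 8) = √5.9444 = 2.4381%
Sharpe = (μ − rf) / σ = (0.9750 − 0.41) / 2.4381 = 0.5650 / 2.4381 = 0.2317

0.23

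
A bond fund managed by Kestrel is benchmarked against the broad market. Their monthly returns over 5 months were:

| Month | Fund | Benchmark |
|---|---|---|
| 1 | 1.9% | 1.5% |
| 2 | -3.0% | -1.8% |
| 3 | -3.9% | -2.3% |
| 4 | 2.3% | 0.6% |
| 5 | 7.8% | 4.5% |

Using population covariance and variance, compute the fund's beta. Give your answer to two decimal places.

1.70

r̄p = 1.0200%,  r̄m = 0.5000%
Cov = Σ(rp − r̄p)(rm − r̄m) / 5 = 10.2300
Var(rm) = Σ(rm − r̄m)² / 5 = 6.0280
β = Cov / Var = 10.2300 / 6.0280 = 1.6971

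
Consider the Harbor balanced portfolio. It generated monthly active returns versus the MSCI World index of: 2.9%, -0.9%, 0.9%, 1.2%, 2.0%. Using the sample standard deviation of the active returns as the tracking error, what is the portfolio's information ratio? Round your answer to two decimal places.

r̄ = (2.9 − 0.9 + 0.9 + 1.2 + 2) / 5 = 6.10 / 5 = 1.2200%
Σ(r − r̄)² = (2.9 − 1.2200)² + (-0.9 − 1.2200)² + … = 8.0280
sample σ = √(8.0280 / 4) = √2.0070 = 1.4167%
IR = r̄ / tracking error = 1.2200 / 1.4167 = 0.8612

0.86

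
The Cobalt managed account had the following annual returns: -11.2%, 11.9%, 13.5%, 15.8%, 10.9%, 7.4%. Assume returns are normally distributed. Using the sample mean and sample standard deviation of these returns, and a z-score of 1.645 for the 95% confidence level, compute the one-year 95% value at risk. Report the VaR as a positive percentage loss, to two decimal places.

Mean return μ = 48.30 / 6 = 8.0500%
Sample σ = √[Σ(r − μ)² / 5] = √[483.6950 / 5] = √96.7390 = 9.8356%
VaR = −(μ − z·σ) = −(8.0500 − 1.645 × 9.8356) = −(-8.1296) = 8.1296%

8.13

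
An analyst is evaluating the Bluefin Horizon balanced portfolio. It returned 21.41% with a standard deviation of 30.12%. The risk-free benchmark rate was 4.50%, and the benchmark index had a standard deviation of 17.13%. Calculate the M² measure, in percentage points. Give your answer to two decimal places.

Sharpe = (Rp − Rf) / σp = (21.41% − 4.50%) / 30.12% = 0.5614
M² = Rf + Sharpe × σm = 4.50% + 0.5614 × 17.13% = 14.1168%

14.12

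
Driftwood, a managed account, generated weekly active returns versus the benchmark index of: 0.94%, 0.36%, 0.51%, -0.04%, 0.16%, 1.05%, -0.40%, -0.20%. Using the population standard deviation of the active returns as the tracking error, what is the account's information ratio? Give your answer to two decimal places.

0.61

r̄ = (0.94 + 0.36 + 0.51 − 0.04 + 0.16 + 1.05 − 0.4 − 0.2) / 8 = 0.2975%
Σ(r − r̄)² = (0.94 − 0.2975)² + (0.36 − 0.2975)² + … = 1.8950
population σ = √(1.8950 / 8) = √0.2369 = 0.4867%
IR = r̄ / tracking error = 0.2975 / 0.4867 = 0.6113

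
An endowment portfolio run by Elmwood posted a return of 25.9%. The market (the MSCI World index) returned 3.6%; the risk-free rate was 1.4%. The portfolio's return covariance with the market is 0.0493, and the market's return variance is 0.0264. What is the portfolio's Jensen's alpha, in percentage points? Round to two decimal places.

β = Cov / Var = 0.0493 / 0.0264 = 1.8674
E[R] = Rf + β(Rm − Rf) = 1.4% + 1.8674 × (3.6% − 1.4%) = 5.5083%
α = Rp − E[R] = 25.9% − 5.5083% = 20.3917

20.39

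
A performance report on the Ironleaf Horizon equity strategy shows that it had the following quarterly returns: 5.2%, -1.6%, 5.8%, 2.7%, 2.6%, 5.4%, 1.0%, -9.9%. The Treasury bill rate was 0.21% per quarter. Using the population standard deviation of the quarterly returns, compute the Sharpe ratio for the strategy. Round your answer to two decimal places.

0.24

r̄ = (5.2 − 1.6 + 5.8 + 2.7 + 2.6 + 5.4 + 1 − 9.9) / 8 = 11.20 / 8 = 1.4000%
Population std dev = √[189.7800 / 8] = 4.8706%
Sharpe = (r̄ − rf) / σ = (1.4000 − 0.21) / 4.8706 = 1.1900 / 4.8706 = 0.2443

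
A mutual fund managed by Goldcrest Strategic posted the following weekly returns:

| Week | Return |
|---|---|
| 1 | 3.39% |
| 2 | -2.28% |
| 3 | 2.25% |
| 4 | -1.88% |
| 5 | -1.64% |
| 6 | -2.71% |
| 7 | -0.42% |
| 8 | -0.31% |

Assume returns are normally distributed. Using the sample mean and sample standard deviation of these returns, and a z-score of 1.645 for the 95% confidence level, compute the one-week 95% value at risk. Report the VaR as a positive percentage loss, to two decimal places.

r̄ = (3.39 − 2.28 + 2.25 − 1.88 − 1.64 − 2.71 − 0.42 − 0.31) / 8 = -3.600 / 8 = -0.4500%
Sample σ = √[Σ(r − r̄)² / 7] = √[33.9736 / 7] = √4.8534 = 2.2030%
VaR = −(r̄ − z·σ) = −(-0.4500 − 1.645 × 2.2030) = −(-4.0739) = 4.0739%

4.07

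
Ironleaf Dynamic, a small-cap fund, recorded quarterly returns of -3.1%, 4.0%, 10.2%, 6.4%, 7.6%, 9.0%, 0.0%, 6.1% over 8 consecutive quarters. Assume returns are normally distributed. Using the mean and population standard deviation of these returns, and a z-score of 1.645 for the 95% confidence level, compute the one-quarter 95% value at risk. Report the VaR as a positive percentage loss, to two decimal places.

1.97

Mean return r̄ = 40.20 / 8 = 5.0250%
Population σ = √[Σ(r − r̄)² / 8] = √[144.5750 / 8] = √18.0719 = 4.2511%
VaR = −(r̄ − z·σ) = −(5.0250 − 1.645 × 4.2511) = −(-1.9681) = 1.9681%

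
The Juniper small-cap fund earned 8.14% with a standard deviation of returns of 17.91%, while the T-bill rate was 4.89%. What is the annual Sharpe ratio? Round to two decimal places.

0.18

Sharpe = (Rp − Rf) / σp = (8.14% − 4.89%) / 17.91% = 3.25% / 17.91% = 0.1815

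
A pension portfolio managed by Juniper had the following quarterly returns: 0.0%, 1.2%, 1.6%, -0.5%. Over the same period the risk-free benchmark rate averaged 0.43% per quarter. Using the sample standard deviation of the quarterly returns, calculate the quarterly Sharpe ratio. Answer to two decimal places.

0.15

Mean return r̄ = 2.30 / 4 = 0.5750%
Σ(r − r̄)² = (0 − 0.5750)² + (1.2 − 0.5750)² + (1.6 − 0.5750)² + … = 2.9275
σ = √[2.9275 / 3] = 0.9878%
Sharpe = (r̄ − rf) / σ = (0.5750 − 0.43) / 0.9878 = 0.1450 / 0.9878 = 0.1468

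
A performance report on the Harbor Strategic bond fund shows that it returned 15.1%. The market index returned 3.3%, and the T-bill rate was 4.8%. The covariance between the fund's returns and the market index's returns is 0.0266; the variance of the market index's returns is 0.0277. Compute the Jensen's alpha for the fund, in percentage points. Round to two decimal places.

11.74

β = Cov / Var = 0.0266 / 0.0277 = 0.9603
E[R] = Rf + β(Rm − Rf) = 4.8% + 0.9603 × (3.3% − 4.8%) = 3.3596%
α = Rp − E[R] = 15.1% − 3.3596% = 11.7404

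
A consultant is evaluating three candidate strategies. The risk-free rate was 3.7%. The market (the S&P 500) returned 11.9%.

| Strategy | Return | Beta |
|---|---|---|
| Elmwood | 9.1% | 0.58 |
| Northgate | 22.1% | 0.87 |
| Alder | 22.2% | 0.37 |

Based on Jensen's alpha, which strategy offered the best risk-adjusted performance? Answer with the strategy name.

Alder

Elmwood: α = 9.1% − [3.7% + 0.58 × (11.9% − 3.7%)] = 0.644
Northgate: α = 22.1% − [3.7% + 0.87 × (11.9% − 3.7%)] = 11.266
Alder: α = 22.2% − [3.7% + 0.37 × (11.9% − 3.7%)] = 15.466
Highest: Alder (15.466).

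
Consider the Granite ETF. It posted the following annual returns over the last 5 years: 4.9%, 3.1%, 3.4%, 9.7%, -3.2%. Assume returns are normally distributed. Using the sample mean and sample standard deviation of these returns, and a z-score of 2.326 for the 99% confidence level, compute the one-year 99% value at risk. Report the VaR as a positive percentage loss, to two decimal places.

7.17

r̄ = (4.9 + 3.1 + 3.4 + 9.7 − 3.2) / 5 = 3.5800%
Σ(r − r̄)² = 85.4280; sample σ = √(85.4280/4) = 4.6214%
VaR = −(r̄ − z·σ) = −(3.5800 − 2.326 × 4.6214) = −(-7.1694) = 7.1694%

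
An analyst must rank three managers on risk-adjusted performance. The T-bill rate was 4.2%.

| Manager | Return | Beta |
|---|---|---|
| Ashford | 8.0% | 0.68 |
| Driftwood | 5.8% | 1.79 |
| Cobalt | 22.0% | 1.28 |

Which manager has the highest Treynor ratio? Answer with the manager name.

Ashford: Treynor = (8.0% − 4.2%) / 0.68 = 5.588
Driftwood: Treynor = (5.8% − 4.2%) / 1.79 = 0.894
Cobalt: Treynor = (22.0% − 4.2%) / 1.28 = 13.906
Highest: Cobalt (13.906).

Cobalt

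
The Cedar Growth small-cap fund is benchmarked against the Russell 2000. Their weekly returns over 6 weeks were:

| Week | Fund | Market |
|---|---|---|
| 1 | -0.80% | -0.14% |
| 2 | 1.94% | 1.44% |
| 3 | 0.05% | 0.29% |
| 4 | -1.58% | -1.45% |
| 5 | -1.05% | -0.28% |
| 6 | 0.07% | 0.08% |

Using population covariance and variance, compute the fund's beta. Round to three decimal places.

1.260

r̄p = -0.2283%,  r̄m = -0.0100%
Cov = Σ(rp − r̄p)(rm − r̄m) / 6 = 0.9162
Var(rm) = Σ(rm − r̄m)² / 6 = 0.7273
β = Cov / Var = 0.9162 / 0.7273 = 1.2597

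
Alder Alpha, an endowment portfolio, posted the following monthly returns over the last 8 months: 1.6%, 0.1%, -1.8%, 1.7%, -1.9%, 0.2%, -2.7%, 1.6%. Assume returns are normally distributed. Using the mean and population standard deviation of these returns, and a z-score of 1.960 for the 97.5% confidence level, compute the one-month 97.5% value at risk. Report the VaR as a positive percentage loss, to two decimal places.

Mean return r̄ = -1.20 / 8 = -0.1500%
Σ(r − r̄)² = 22.0200; population σ = √(22.0200/8) = 1.6591%
VaR = −(r̄ − z·σ) = −(-0.1500 − 1.960 × 1.6591) = −(-3.4018) = 3.4018%

3.40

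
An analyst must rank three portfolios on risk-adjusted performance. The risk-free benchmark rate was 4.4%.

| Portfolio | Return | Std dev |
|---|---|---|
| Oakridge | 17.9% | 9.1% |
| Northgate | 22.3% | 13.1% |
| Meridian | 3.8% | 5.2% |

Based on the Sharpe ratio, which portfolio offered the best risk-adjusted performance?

Oakridge

Oakridge: Sharpe ratio = (17.9% − 4.4%) / 9.1% = 1.484
Northgate: Sharpe ratio = (22.3% − 4.4%) / 13.1% = 1.366
Meridian: Sharpe ratio = (3.8% − 4.4%) / 5.2% = -0.115
Highest: Oakridge (1.484).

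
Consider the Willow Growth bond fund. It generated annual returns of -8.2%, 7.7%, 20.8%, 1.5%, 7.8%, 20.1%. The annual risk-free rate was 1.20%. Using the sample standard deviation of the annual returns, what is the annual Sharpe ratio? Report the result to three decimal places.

0.639

r̄ = (-8.2 + 7.7 + 20.8 + 1.5 + 7.8 + 20.1) / 6 = 49.70 / 6 = 8.2833%
Σ(r − r̄)² = 614.5883; sample σ = √(614.5883/5) = 11.0868%
Sharpe = (r̄ − rf) / σ = (8.2833 − 1.2) / 11.0868 = 7.0833 / 11.0868 = 0.6389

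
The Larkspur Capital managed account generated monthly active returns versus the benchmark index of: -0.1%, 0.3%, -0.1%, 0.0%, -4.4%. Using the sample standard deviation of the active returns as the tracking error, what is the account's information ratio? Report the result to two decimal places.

-0.43

Mean return r̄ = -4.30 / 5 = -0.8600%
Σ(r − r̄)² = 15.7720; sample σ = √(15.7720/4) = 1.9857%
IR = r̄ / tracking error = -0.8600 / 1.9857 = -0.4331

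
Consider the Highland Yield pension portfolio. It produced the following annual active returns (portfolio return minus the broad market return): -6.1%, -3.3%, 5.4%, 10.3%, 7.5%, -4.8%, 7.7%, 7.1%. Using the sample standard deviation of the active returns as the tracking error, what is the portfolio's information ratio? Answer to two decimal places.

r̄ = (-6.1 − 3.3 + 5.4 + 10.3 + 7.5 − 4.8 + 7.7 + 7.1) / 8 = 23.80 / 8 = 2.9750%
Σ(r − r̄)² = (-6.1 − 2.9750)² + (-3.3 − 2.9750)² + … = 301.5350
sample σ = √(301.5350 / 7) = √43.0764 = 6.5633%
IR = r̄ / tracking error = 2.9750 / 6.5633 = 0.4533

0.45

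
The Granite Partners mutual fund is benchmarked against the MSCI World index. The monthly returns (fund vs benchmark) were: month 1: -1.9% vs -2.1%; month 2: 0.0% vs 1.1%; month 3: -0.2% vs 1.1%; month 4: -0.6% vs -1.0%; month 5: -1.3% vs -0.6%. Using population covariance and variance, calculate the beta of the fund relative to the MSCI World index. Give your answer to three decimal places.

r̄p = -0.8000%,  r̄m = -0.3000%
Cov = Σ(rp − r̄p)(rm − r̄m) / 5 = 0.7900
Var(rm) = Σ(rm − r̄m)² / 5 = 1.5480
β = Cov / Var = 0.7900 / 1.5480 = 0.5103

0.510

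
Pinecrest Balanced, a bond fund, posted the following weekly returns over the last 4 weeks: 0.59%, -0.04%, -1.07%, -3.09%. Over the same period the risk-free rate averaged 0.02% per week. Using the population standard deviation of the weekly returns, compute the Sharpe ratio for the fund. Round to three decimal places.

r̄ = (0.59 − 0.04 − 1.07 − 3.09) / 4 = -0.9025%
Population σ = √[Σ(r − r̄)² / 4] = √[7.7847 / 4] = √1.9462 = 1.3951%
Sharpe = (r̄ − rf) / σ = (-0.9025 − 0.02) / 1.3951 = -0.9225 / 1.3951 = -0.6612

-0.661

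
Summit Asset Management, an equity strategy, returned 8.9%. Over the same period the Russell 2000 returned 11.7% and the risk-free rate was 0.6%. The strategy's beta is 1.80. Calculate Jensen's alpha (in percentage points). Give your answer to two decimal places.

CAPM expected return = Rf + β(Rm − Rf) = 0.6% + 1.80 × (11.7% − 0.6%) = 0.6 + 1.80 × 11.10 = 20.5800%
Jensen's α = Rp − E[R] = 8.9% − 20.5800% = -11.6800

-11.68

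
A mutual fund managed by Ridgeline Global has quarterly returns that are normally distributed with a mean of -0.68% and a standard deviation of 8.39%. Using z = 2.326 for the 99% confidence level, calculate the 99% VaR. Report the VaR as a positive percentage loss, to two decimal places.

20.20

VaR (as % loss) = −(μ − z·σ) = −(-0.68% − 2.326 × 8.39%) = −(-20.19514%) = 20.19514%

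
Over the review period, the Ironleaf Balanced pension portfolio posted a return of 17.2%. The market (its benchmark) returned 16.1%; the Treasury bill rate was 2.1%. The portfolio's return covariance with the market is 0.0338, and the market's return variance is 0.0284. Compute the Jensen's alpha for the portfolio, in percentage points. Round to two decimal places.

-1.56

β = Cov / Var = 0.0338 / 0.0284 = 1.1901
E[R] = Rf + β(Rm − Rf) = 2.1% + 1.1901 × (16.1% − 2.1%) = 18.7614%
α = Rp − E[R] = 17.2% − 18.7614% = -1.5614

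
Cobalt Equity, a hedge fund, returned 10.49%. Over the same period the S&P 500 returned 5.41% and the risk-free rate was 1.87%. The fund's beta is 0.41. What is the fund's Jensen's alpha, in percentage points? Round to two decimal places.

7.17

CAPM expected return = Rf + β(Rm − Rf) = 1.87% + 0.41 × (5.41% − 1.87%) = 1.87 + 0.41 × 3.54 = 3.3214%
Jensen's α = Rp − E[R] = 10.49% − 3.3214% = 7.1686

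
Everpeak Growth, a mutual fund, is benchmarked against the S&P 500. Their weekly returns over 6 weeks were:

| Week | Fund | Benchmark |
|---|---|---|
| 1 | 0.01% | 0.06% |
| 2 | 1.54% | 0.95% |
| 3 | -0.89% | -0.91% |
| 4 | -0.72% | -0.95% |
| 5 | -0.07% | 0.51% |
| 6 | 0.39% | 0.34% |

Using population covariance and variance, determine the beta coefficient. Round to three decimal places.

1.014

r̄p = 0.0433%,  r̄m = 0.0000%
Cov = Σ(rp − r̄p)(rm − r̄m) / 6 = 0.5091
Var(rm) = Σ(rm − r̄m)² / 6 = 0.5021
β = Cov / Var = 0.5091 / 0.5021 = 1.0139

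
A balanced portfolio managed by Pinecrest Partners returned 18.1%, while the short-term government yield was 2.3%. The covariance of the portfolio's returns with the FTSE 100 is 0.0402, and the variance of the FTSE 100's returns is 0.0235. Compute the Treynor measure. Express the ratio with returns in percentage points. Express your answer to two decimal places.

β = Cov / Var = 0.0402 / 0.0235 = 1.7106
Treynor = (Rp − Rf) / β = (18.1% − 2.3%) / 1.7106 = 15.80 / 1.7106 = 9.2365

9.24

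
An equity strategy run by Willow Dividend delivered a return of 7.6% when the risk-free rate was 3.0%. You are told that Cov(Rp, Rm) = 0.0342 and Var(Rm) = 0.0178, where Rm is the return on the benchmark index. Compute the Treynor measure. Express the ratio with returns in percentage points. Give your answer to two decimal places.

2.39

β = Cov / Var = 0.0342 / 0.0178 = 1.9213
Treynor = (Rp − Rf) / β = (7.6% − 3.0%) / 1.9213 = 4.60 / 1.9213 = 2.3942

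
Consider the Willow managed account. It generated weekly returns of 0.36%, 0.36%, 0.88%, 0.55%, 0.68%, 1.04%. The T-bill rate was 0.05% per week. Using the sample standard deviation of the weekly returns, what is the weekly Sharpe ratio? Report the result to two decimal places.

r̄ = (0.36 + 0.36 + 0.88 + 0.55 + 0.68 + 1.04) / 6 = 3.870 / 6 = 0.6450%
Σ(r − r̄)² = 0.3840; sample σ = √(0.3840/5) = 0.2771%
Sharpe = (r̄ − rf) / σ = (0.6450 − 0.05) / 0.2771 = 0.5950 / 0.2771 = 2.1472

2.15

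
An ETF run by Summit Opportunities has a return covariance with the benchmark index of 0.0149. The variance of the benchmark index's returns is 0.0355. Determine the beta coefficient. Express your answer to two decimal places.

β = Cov(Rp, Rm) / Var(Rm) = 0.0149 / 0.0355 = 0.4197

0.42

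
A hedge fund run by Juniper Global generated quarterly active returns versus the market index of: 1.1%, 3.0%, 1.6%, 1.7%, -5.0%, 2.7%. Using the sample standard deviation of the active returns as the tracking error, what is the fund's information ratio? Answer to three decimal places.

μ = (1.1 + 3 + 1.6 + 1.7 − 5 + 2.7) / 6 = 5.10 / 6 = 0.8500%
Σ(r − μ)² = 43.6150; sample σ = √(43.6150/5) = 2.9535%
IR = μ / tracking error = 0.8500 / 2.9535 = 0.2878

0.288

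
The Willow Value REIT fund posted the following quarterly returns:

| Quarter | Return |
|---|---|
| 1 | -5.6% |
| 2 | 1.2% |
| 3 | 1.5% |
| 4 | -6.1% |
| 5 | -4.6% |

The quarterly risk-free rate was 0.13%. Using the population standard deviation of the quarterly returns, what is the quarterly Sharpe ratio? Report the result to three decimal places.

Mean return μ = -13.60 / 5 = -2.7200%
Σ(r − μ)² = (-5.6 − (-2.7200))² + (1.2 − (-2.7200))² + (1.5 − (-2.7200))² + … = 56.4280
σ = √[56.4280 / 5] = 3.3594%
Sharpe = (μ − rf) / σ = (-2.7200 − 0.13) / 3.3594 = -2.8500 / 3.3594 = -0.8484

-0.848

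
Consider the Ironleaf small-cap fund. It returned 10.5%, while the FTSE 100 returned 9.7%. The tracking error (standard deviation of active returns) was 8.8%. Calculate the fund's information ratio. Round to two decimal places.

IR = (Rp − Rb) / TE = (10.5% − 9.7%) / 8.8% = 0.80% / 8.8% = 0.0909

0.09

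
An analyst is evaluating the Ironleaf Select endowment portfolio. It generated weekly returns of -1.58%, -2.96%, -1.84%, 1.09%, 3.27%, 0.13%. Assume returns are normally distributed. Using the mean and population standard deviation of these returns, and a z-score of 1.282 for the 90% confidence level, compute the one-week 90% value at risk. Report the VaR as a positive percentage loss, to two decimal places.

r̄ = (-1.58 − 2.96 − 1.84 + 1.09 + 3.27 + 0.13) / 6 = -0.3150%
Σ(r − r̄)² = (-1.58 − (-0.3150))² + (-2.96 − (-0.3150))² + (-1.84 − (-0.3150))² + … = 25.9462
σ = √[25.9462 / 6] = 2.0795%
VaR = −(r̄ − z·σ) = −(-0.3150 − 1.282 × 2.0795) = −(-2.9809) = 2.9809%

2.98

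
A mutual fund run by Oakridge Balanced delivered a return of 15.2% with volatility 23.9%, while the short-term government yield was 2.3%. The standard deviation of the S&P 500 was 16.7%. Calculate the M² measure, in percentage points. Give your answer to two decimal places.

11.31

Sharpe = (Rp − Rf) / σp = (15.2% − 2.3%) / 23.9% = 0.5397
M² = Rf + Sharpe × σm = 2.3% + 0.5397 × 16.7% = 11.3130%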